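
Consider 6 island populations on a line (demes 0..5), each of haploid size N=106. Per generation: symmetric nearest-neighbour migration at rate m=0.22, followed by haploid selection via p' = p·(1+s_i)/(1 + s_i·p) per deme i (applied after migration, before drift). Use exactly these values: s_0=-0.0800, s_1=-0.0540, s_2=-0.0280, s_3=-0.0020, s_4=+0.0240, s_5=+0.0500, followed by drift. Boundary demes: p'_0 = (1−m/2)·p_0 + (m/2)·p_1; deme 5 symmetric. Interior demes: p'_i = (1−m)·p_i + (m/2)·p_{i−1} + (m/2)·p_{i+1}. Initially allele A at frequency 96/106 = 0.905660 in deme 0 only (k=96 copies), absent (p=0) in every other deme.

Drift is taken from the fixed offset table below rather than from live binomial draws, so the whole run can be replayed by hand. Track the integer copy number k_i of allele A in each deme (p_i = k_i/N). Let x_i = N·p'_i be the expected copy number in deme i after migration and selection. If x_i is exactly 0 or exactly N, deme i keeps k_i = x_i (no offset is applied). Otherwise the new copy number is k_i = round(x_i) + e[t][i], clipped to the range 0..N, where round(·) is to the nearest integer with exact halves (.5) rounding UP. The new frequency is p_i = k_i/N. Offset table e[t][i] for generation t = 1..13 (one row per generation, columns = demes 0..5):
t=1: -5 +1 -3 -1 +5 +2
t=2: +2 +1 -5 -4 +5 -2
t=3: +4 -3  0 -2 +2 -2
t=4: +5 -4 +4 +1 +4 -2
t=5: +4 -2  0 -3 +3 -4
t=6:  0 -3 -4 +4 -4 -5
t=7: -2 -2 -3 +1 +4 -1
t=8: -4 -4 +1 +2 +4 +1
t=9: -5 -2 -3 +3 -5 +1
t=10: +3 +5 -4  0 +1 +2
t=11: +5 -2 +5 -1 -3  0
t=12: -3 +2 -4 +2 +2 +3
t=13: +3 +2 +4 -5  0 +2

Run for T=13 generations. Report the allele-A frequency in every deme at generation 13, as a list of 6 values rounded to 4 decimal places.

t=0: k=[96 0 0 0 0 0]
t=1: x=[84.0228 10.0438 0.0000 0.0000 0.0000 0.0000] k=[79 11 0 0 0 0]
t=2: x=[69.5527 16.4824 1.1765 0.0000 0.0000 0.0000] k=[72 17 0 0 0 0]
t=3: x=[63.8522 20.2548 1.8185 0.0000 0.0000 0.0000] k=[68 17 2 0 0 0]
t=4: x=[60.2351 20.0422 3.3370 0.2196 0.0000 0.0000] k=[65 16 7 1 0 0]
t=5: x=[57.4247 19.5011 7.1386 1.5469 0.1126 0.0000] k=[61 18 7 0 3 0]
t=6: x=[54.0644 20.5836 7.2459 1.0978 2.3949 0.3464] k=[54 18 3 5 0 0]
t=7: x=[47.8437 19.4141 4.7397 4.2219 0.5631 0.0000] k=[46 17 2 5 5 0]
t=8: x=[40.7002 17.7061 3.8726 4.6611 4.5522 0.5774] k=[37 14 5 7 9 2]
t=9: x=[32.5594 14.8181 6.0460 6.9869 8.1874 2.9047] k=[28 13 3 10 3 4]
t=10: x=[24.7339 12.9074 4.7397 8.4444 3.9696 4.0770] k=[28 18 1 8 5 6]
t=11: x=[25.2608 16.4439 3.5415 6.8871 5.5637 6.1674] k=[30 14 9 6 3 6]
t=12: x=[26.5466 14.5010 8.9837 5.9887 3.7447 5.9376] k=[24 17 5 8 6 9]
t=13: x=[21.7530 15.6932 6.4752 7.4361 6.6973 9.0664] k=[25 18 10 2 7 11]

[0.2358, 0.1698, 0.0943, 0.0189, 0.0660, 0.1038]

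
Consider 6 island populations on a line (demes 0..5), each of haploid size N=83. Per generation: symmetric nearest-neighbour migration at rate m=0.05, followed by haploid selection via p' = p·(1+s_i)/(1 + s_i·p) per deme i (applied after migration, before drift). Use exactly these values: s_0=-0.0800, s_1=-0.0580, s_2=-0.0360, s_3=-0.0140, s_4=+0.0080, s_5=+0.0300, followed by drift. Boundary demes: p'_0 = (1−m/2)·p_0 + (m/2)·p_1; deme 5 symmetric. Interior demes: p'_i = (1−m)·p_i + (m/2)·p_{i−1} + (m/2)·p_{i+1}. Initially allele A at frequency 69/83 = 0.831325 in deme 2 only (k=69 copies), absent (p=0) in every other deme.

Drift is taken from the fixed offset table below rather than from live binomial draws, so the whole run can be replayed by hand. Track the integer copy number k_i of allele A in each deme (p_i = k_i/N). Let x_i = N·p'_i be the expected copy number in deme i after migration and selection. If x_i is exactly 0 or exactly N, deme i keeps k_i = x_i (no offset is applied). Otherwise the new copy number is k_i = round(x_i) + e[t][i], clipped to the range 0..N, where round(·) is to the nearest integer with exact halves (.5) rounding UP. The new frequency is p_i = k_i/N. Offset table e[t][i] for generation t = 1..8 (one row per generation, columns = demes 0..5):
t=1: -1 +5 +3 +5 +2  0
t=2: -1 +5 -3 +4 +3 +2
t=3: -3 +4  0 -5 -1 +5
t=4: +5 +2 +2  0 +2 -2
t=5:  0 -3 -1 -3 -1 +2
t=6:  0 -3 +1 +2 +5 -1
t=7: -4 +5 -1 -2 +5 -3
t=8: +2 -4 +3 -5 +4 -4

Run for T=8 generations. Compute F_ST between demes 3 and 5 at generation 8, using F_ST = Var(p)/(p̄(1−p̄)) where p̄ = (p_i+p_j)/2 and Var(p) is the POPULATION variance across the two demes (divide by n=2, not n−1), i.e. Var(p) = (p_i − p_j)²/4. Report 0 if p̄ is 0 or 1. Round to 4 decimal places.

t=0: k=[0 0 69 0 0 0]
t=1: x=[0.0000 1.6269 65.0394 1.7013 0.0000 0.0000] k=[0 7 68 7 0 0]
t=2: x=[0.1610 7.9119 64.4268 8.2447 0.1764 0.0000] k=[0 13 61 12 3 0]
t=3: x=[0.2991 13.1982 57.9383 12.8462 3.1742 0.0772] k=[0 17 58 8 2 5]
t=4: x=[0.3912 16.7856 55.0494 8.9864 2.2423 5.0637] k=[5 19 57 9 4 3]
t=5: x=[4.9475 18.7196 54.1640 9.9509 4.1312 3.1123] k=[5 16 53 7 3 5]
t=6: x=[4.8778 15.8689 50.2005 7.9481 3.1742 5.0894] k=[5 13 51 10 8 4]
t=7: x=[4.8081 13.0782 48.2869 10.8414 8.0075 4.2168] k=[1 18 47 9 13 1]
t=8: x=[1.3128 17.4619 44.5695 9.9261 12.6854 1.3384] k=[3 13 48 5 17 0]

0.0311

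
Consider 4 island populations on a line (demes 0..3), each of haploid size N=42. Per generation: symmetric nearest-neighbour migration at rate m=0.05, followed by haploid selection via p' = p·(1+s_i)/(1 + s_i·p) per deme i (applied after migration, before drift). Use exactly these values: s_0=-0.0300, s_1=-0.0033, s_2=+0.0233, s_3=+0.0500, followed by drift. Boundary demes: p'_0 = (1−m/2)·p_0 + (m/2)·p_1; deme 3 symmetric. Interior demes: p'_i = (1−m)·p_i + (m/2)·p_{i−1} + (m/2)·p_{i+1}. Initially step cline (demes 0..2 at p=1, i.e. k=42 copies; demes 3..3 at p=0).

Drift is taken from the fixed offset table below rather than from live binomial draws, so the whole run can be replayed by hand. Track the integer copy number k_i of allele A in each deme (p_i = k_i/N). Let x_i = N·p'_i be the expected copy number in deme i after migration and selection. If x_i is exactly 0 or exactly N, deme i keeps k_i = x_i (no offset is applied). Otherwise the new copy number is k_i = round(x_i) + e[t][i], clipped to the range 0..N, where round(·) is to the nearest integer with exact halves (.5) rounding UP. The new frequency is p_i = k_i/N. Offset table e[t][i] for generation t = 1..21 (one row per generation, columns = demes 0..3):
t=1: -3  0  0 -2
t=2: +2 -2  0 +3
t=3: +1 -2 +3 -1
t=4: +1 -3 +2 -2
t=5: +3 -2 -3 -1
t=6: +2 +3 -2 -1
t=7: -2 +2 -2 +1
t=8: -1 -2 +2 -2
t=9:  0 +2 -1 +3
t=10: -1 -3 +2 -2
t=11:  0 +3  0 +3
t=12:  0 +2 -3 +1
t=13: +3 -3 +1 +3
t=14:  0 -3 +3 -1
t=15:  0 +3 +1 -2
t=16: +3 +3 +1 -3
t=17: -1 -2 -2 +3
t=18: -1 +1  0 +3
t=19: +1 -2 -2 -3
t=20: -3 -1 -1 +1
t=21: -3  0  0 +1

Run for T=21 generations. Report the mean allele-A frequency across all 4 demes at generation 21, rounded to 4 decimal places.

0.7560

t=0: k=[42 42 42 0]
t=1: x=[42.0000 42.0000 40.9733 1.1011] k=[42 42 41 0]
t=2: x=[42.0000 41.9749 40.0434 1.0749] k=[42 40 40 4]
t=3: x=[41.9485 40.0438 39.1616 5.1152] k=[42 38 42 4]
t=4: x=[41.8969 38.1886 40.9733 5.1671] k=[42 35 42 3]
t=5: x=[41.8196 35.3315 40.8755 4.1541] k=[42 33 38 3]
t=6: x=[41.7681 33.3273 37.1006 4.0501] k=[42 36 35 3]
t=7: x=[41.8454 36.1083 34.3699 3.9720] k=[40 38 32 5]
t=8: x=[39.8898 37.8878 31.6556 5.9188] k=[39 36 34 4]
t=9: x=[38.8371 36.0080 33.4578 4.9595] k=[39 38 32 8]
t=10: x=[38.8884 37.8627 31.7298 8.9385] k=[38 35 34 7]
t=11: x=[37.8115 35.0308 33.5071 7.9858] k=[38 38 34 11]
t=12: x=[37.8884 37.8878 33.6797 11.9886] k=[38 40 31 13]
t=13: x=[37.9396 39.7179 30.9634 13.8999] k=[41 37 32 17]
t=14: x=[40.8669 36.9604 31.9274 17.8740] k=[41 34 35 17]
t=15: x=[40.7897 34.1790 34.6655 17.9496] k=[41 37 36 16]
t=16: x=[40.8669 37.0606 35.6501 16.9912] k=[42 40 37 14]
t=17: x=[41.9485 39.9686 36.6092 15.0427] k=[41 38 35 18]
t=18: x=[40.8926 37.9880 34.7886 18.9310] k=[40 39 35 22]
t=19: x=[39.9155 38.9156 34.9117 22.8344] k=[41 37 33 20]
t=20: x=[40.8669 36.9854 32.9397 20.8371] k=[38 36 32 22]
t=21: x=[37.8372 35.9329 32.0262 22.7596] k=[35 36 32 24]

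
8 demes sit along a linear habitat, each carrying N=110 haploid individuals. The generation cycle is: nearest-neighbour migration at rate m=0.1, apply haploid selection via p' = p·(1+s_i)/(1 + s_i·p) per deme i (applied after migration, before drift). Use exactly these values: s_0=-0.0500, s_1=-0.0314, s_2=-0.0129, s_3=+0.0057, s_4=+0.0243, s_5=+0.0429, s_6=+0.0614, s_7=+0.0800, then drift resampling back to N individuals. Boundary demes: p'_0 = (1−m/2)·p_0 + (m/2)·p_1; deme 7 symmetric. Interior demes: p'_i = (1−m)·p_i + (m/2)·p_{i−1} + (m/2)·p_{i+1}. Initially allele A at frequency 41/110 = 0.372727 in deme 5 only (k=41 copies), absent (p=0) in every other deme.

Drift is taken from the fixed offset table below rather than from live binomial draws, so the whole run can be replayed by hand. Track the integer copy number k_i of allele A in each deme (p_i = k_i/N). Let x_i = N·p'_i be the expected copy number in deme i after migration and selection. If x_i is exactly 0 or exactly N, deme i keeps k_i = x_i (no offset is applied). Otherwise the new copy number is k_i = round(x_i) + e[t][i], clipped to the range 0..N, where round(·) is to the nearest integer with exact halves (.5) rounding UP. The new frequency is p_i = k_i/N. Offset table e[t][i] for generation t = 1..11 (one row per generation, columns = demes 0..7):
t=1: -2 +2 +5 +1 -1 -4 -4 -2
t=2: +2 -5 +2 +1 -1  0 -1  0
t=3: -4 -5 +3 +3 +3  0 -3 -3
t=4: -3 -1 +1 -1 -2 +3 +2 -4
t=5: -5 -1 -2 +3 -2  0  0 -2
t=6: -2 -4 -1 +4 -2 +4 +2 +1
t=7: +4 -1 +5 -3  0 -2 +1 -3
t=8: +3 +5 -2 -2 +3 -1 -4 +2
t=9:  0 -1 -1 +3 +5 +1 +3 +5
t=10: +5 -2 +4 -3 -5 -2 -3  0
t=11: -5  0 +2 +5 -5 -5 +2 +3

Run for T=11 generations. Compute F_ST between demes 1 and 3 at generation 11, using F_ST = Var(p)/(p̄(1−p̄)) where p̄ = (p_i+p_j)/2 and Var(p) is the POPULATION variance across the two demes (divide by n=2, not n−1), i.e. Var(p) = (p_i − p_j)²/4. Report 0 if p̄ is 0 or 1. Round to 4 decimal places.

t=0: k=[0 0 0 0 0 41 0 0]
t=1: x=[0.0000 0.0000 0.0000 0.0000 2.0989 37.9371 2.1734 0.0000] k=[0 0 0 0 1 34 0 0]
t=2: x=[0.0000 0.0000 0.0000 0.0503 2.6617 31.5873 1.8027 0.0000] k=[0 0 0 1 2 32 1 0]
t=3: x=[0.0000 0.0000 0.0494 1.0056 3.5311 29.8549 2.6498 0.0540] k=[0 0 3 4 7 30 0 0]
t=4: x=[0.0000 0.1453 2.8636 4.1225 8.1799 28.2223 1.5908 0.0000] k=[0 0 4 3 6 31 4 0]
t=5: x=[0.0000 0.1937 3.7033 3.2177 7.2611 29.2939 5.4505 0.2160] k=[0 0 2 6 5 29 5 0]
t=6: x=[0.0000 0.0969 2.0734 5.7811 6.3930 27.4563 6.2944 0.2700] k=[0 0 1 10 4 31 8 1]
t=7: x=[0.0000 0.0484 1.3822 9.2983 5.7801 29.3959 9.2947 1.4566] k=[0 0 6 6 6 27 10 0]
t=8: x=[0.0000 0.2906 5.6302 6.0323 7.2101 25.9230 10.9224 0.5398] k=[0 5 4 4 10 25 7 3]
t=9: x=[0.2375 4.5585 3.9997 4.3235 10.6793 24.1320 8.1378 3.4480] k=[0 4 3 7 16 25 11 8]
t=10: x=[0.1900 3.6361 3.2093 7.2886 16.3311 24.6439 12.1806 8.7501] k=[5 2 7 4 11 23 9 9]
t=11: x=[4.6177 2.3262 6.5199 4.5246 11.4948 22.4410 10.2401 9.6568] k=[0 2 9 10 6 17 12 13]

0.0256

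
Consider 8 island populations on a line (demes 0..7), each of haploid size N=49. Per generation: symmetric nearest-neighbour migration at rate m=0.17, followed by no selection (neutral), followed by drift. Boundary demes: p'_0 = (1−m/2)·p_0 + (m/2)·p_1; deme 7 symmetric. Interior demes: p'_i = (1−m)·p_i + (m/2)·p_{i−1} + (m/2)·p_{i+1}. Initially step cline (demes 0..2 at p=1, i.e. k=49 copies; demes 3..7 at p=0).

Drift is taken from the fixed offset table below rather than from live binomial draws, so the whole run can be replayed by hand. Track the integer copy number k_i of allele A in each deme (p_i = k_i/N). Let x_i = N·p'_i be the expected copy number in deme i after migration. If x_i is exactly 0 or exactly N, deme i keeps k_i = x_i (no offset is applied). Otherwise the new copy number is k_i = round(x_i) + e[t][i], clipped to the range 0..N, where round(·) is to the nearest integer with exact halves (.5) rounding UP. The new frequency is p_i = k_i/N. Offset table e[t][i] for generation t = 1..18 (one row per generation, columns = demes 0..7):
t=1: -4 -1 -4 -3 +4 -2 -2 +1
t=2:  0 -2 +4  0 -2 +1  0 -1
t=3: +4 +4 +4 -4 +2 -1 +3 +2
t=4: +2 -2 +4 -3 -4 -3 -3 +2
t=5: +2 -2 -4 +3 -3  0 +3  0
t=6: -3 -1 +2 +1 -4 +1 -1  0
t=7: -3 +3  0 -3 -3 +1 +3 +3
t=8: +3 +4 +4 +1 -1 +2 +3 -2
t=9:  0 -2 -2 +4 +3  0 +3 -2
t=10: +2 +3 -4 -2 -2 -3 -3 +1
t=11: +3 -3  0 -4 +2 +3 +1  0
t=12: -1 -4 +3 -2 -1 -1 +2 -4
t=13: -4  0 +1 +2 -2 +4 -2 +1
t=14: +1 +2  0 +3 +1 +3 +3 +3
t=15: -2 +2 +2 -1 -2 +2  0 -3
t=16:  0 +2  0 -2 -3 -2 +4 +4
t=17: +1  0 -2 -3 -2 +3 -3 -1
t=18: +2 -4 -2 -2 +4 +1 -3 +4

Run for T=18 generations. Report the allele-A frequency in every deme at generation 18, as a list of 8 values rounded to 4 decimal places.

[0.8980, 0.7347, 0.5510, 0.2245, 0.1429, 0.1837, 0.0408, 0.1633]

t=0: k=[49 49 49 0 0 0 0 0]
t=1: x=[49.0000 49.0000 44.8350 4.1650 0.0000 0.0000 0.0000 0.0000] k=[49 49 41 1 0 0 0 0]
t=2: x=[49.0000 48.3200 38.2800 4.3150 0.0850 0.0000 0.0000 0.0000] k=[49 46 42 4 0 0 0 0]
t=3: x=[48.7450 45.9150 39.1100 6.8900 0.3400 0.0000 0.0000 0.0000] k=[49 49 43 3 2 0 0 0]
t=4: x=[49.0000 48.4900 40.1100 6.3150 1.9150 0.1700 0.0000 0.0000] k=[49 46 44 3 0 0 0 0]
t=5: x=[48.7450 46.0850 40.6850 6.2300 0.2550 0.0000 0.0000 0.0000] k=[49 44 37 9 0 0 0 0]
t=6: x=[48.5750 43.8300 35.2150 10.6150 0.7650 0.0000 0.0000 0.0000] k=[46 43 37 12 0 0 0 0]
t=7: x=[45.7450 42.7450 35.3850 13.1050 1.0200 0.0000 0.0000 0.0000] k=[43 46 35 10 0 0 0 0]
t=8: x=[43.2550 44.8100 33.8100 11.2750 0.8500 0.0000 0.0000 0.0000] k=[46 49 38 12 0 0 0 0]
t=9: x=[46.2550 47.8100 36.7250 13.1900 1.0200 0.0000 0.0000 0.0000] k=[46 46 35 17 4 0 0 0]
t=10: x=[46.0000 45.0650 34.4050 17.4250 4.7650 0.3400 0.0000 0.0000] k=[48 48 30 15 3 0 0 0]
t=11: x=[48.0000 46.4700 30.2550 15.2550 3.7650 0.2550 0.0000 0.0000] k=[49 43 30 11 6 3 0 0]
t=12: x=[48.4900 42.4050 29.4900 12.1900 6.1700 3.0000 0.2550 0.0000] k=[47 38 32 10 5 2 2 0]
t=13: x=[46.2350 38.2550 30.6400 11.4450 5.1700 2.2550 1.8300 0.1700] k=[42 38 32 13 3 6 0 1]
t=14: x=[41.6600 37.8300 30.8950 13.7650 4.1050 5.2350 0.5950 0.9150] k=[43 40 31 17 5 8 4 4]
t=15: x=[42.7450 39.4900 30.5750 17.1700 6.2750 7.4050 4.3400 4.0000] k=[41 41 33 16 4 9 4 1]
t=16: x=[41.0000 40.3200 32.2350 16.4250 5.4450 8.1500 4.1700 1.2550] k=[41 42 32 14 2 6 8 5]
t=17: x=[41.0850 41.0650 31.3200 14.5100 3.3600 5.8300 7.5750 5.2550] k=[42 41 29 12 1 9 5 4]
t=18: x=[41.9150 40.0650 28.5750 12.5100 2.6150 7.9800 5.2550 4.0850] k=[44 36 27 11 7 9 2 8]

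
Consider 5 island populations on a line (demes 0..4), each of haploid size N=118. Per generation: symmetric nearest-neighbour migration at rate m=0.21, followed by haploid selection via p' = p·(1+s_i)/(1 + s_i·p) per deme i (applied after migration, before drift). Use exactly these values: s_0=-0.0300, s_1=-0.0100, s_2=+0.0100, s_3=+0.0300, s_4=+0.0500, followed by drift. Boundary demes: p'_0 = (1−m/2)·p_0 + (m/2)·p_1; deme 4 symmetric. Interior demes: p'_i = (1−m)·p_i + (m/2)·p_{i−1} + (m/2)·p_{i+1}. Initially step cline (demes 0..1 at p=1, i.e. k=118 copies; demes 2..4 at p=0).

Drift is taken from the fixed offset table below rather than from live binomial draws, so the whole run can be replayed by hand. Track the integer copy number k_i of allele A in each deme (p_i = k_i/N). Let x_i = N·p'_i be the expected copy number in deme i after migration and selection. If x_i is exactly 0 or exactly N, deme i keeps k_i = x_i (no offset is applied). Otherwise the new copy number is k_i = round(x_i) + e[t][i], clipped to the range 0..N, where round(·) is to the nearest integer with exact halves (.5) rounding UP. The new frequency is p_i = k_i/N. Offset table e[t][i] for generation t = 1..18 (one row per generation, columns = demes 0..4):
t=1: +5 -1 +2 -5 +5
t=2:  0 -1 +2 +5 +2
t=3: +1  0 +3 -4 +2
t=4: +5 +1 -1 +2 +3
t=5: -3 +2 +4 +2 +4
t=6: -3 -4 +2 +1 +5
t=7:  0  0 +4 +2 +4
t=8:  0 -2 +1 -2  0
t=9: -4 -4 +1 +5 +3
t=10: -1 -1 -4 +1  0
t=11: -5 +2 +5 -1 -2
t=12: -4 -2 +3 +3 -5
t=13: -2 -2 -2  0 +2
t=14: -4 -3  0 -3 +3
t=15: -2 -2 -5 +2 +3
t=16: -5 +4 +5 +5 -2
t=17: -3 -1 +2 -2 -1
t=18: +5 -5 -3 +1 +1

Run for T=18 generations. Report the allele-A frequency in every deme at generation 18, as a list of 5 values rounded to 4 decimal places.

[0.5085, 0.4576, 0.4661, 0.4322, 0.3814]

t=0: k=[118 118 0 0 0]
t=1: x=[118.0000 105.4981 12.5008 0.0000 0.0000] k=[118 104 15 0 0]
t=2: x=[116.4851 95.9453 22.9534 1.6216 0.0000] k=[116 95 25 7 0]
t=3: x=[113.6697 89.6390 30.6854 8.3823 0.7715] k=[115 90 34 4 3]
t=4: x=[112.2096 86.5135 36.9822 7.2434 3.2560] k=[117 88 36 9 6]
t=5: x=[113.8343 85.3482 38.8840 11.8309 6.6131] k=[111 87 43 14 11]
t=6: x=[108.2100 84.6601 44.8513 17.1589 11.8241] k=[105 81 47 18 17]
t=7: x=[102.0648 79.6904 47.8077 21.4540 17.8310] k=[102 80 52 23 22]
t=8: x=[99.2139 79.1084 52.1844 26.5432 22.9949] k=[99 77 53 25 23]
t=9: x=[96.1530 76.5201 52.8702 28.3619 24.1332] k=[92 73 54 33 27]
t=10: x=[89.3494 72.7199 54.0814 35.3019 28.6758] k=[88 72 50 36 29]
t=11: x=[85.6092 71.0863 51.1281 37.4869 30.8333] k=[81 73 56 36 29]
t=12: x=[79.3728 71.7727 55.9777 38.1238 30.8333] k=[75 70 59 41 26]
t=13: x=[73.6350 69.0824 58.5585 42.1121 28.6194] k=[72 67 57 42 31]
t=14: x=[70.6139 66.1831 56.7681 43.2264 33.3089] k=[67 63 57 40 36]
t=15: x=[65.6946 62.4946 56.1378 42.1625 37.6598] k=[64 60 51 44 41]
t=16: x=[62.6859 59.1785 51.4986 45.2417 42.6344] k=[58 63 56 50 41]
t=17: x=[57.6267 61.4441 56.3979 50.5372 43.2731] k=[55 60 58 49 42]
t=18: x=[54.6304 58.9685 57.5583 50.0600 44.0737] k=[60 54 55 51 45]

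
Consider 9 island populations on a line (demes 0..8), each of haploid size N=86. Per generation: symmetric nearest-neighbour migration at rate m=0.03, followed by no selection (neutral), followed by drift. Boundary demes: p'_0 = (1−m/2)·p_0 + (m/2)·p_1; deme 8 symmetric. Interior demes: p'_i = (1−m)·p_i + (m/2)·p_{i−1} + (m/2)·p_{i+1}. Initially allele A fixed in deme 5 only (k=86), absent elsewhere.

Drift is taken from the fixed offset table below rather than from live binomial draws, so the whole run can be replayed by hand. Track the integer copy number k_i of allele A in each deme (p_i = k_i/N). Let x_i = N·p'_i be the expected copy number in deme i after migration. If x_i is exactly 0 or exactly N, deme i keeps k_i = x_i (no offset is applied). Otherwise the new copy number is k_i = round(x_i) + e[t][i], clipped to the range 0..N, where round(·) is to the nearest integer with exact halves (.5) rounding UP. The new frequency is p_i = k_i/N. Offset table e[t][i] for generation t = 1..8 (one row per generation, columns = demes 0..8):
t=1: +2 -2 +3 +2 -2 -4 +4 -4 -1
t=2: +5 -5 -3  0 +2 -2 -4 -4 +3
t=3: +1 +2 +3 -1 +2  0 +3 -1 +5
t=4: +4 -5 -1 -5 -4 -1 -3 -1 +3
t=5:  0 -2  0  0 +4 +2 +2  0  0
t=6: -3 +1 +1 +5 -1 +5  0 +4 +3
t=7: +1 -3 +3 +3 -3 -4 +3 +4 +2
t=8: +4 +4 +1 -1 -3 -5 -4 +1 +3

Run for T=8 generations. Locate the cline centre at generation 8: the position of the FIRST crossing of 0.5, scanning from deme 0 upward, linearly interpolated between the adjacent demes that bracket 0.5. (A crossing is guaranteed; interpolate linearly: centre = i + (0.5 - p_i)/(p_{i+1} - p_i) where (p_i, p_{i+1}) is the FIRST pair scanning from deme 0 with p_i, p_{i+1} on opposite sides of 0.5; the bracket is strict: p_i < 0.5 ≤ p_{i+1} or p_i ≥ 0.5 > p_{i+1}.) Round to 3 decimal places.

t=0: k=[0 0 0 0 0 86 0 0 0]
t=1: x=[0.0000 0.0000 0.0000 0.0000 1.2900 83.4200 1.2900 0.0000 0.0000] k=[0 0 0 0 0 79 5 0 0]
t=2: x=[0.0000 0.0000 0.0000 0.0000 1.1850 76.7050 6.0350 0.0750 0.0000] k=[0 0 0 0 3 75 2 0 0]
t=3: x=[0.0000 0.0000 0.0000 0.0450 4.0350 72.8250 3.0650 0.0300 0.0000] k=[0 0 0 0 6 73 6 0 0]
t=4: x=[0.0000 0.0000 0.0000 0.0900 6.9150 70.9900 6.9150 0.0900 0.0000] k=[0 0 0 0 3 70 4 0 0]
t=5: x=[0.0000 0.0000 0.0000 0.0450 3.9600 68.0050 4.9300 0.0600 0.0000] k=[0 0 0 0 8 70 7 0 0]
t=6: x=[0.0000 0.0000 0.0000 0.1200 8.8100 68.1250 7.8400 0.1050 0.0000] k=[0 0 0 5 8 73 8 4 0]
t=7: x=[0.0000 0.0000 0.0750 4.9700 8.9300 71.0500 8.9150 4.0000 0.0600] k=[0 0 3 8 6 67 12 8 2]
t=8: x=[0.0000 0.0450 3.0300 7.8950 6.9450 65.2600 12.7650 7.9700 2.0900] k=[0 4 4 7 4 60 9 9 5]

4.696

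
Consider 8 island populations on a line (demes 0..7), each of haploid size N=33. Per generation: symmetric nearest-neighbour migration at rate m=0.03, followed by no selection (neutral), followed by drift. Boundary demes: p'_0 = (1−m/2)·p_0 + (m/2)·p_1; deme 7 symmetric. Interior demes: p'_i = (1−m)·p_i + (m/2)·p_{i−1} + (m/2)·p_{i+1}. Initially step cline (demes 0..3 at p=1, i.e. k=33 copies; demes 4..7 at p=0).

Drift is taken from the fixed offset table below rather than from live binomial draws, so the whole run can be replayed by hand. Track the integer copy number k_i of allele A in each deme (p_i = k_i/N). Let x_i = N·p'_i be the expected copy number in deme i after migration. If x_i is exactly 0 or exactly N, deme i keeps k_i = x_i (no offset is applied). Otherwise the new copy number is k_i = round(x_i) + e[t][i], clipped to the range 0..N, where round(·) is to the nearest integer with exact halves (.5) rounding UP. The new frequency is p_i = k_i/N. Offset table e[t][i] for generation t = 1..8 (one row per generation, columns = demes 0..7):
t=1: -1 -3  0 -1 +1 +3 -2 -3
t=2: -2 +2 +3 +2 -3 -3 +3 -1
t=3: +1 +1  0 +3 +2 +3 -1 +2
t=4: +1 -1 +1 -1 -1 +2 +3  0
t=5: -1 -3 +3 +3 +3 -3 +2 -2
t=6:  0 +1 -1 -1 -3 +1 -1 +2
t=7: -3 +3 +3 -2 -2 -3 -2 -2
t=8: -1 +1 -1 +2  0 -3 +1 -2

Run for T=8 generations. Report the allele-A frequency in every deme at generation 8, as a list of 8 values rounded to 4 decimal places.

t=0: k=[33 33 33 33 0 0 0 0]
t=1: x=[33.0000 33.0000 33.0000 32.5050 0.4950 0.0000 0.0000 0.0000] k=[33 33 33 32 1 0 0 0]
t=2: x=[33.0000 33.0000 32.9850 31.5500 1.4500 0.0150 0.0000 0.0000] k=[33 33 33 33 0 0 0 0]
t=3: x=[33.0000 33.0000 33.0000 32.5050 0.4950 0.0000 0.0000 0.0000] k=[33 33 33 33 2 0 0 0]
t=4: x=[33.0000 33.0000 33.0000 32.5350 2.4350 0.0300 0.0000 0.0000] k=[33 33 33 32 1 2 0 0]
t=5: x=[33.0000 33.0000 32.9850 31.5500 1.4800 1.9550 0.0300 0.0000] k=[33 33 33 33 4 0 2 0]
t=6: x=[33.0000 33.0000 33.0000 32.5650 4.3750 0.0900 1.9400 0.0300] k=[33 33 33 32 1 1 1 2]
t=7: x=[33.0000 33.0000 32.9850 31.5500 1.4650 1.0000 1.0150 1.9850] k=[33 33 33 30 0 0 0 0]
t=8: x=[33.0000 33.0000 32.9550 29.5950 0.4500 0.0000 0.0000 0.0000] k=[33 33 32 32 0 0 0 0]

[1.0000, 1.0000, 0.9697, 0.9697, 0.0000, 0.0000, 0.0000, 0.0000]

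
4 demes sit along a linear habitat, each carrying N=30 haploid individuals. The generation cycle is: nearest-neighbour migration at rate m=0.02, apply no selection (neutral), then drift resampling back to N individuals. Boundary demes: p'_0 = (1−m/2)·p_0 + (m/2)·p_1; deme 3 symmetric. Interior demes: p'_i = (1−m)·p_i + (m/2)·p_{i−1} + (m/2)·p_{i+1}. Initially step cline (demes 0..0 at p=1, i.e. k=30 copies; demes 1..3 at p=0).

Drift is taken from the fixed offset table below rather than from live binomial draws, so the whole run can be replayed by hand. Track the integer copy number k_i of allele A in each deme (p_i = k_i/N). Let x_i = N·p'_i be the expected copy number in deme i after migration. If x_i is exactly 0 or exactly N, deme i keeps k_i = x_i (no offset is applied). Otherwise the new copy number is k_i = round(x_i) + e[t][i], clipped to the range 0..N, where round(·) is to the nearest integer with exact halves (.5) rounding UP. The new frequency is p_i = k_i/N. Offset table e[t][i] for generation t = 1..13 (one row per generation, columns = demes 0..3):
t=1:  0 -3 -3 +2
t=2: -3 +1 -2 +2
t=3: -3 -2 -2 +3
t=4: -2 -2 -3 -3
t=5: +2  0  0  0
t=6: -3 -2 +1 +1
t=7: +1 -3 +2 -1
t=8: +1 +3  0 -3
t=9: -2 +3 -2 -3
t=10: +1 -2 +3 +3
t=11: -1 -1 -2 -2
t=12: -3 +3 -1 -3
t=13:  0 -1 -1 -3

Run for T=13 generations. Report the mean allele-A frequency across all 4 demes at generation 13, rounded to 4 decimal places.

0.1917

t=0: k=[30 0 0 0]
t=1: x=[29.7000 0.3000 0.0000 0.0000] k=[30 0 0 0]
t=2: x=[29.7000 0.3000 0.0000 0.0000] k=[27 1 0 0]
t=3: x=[26.7400 1.2500 0.0100 0.0000] k=[24 0 0 0]
t=4: x=[23.7600 0.2400 0.0000 0.0000] k=[22 0 0 0]
t=5: x=[21.7800 0.2200 0.0000 0.0000] k=[24 0 0 0]
t=6: x=[23.7600 0.2400 0.0000 0.0000] k=[21 0 0 0]
t=7: x=[20.7900 0.2100 0.0000 0.0000] k=[22 0 0 0]
t=8: x=[21.7800 0.2200 0.0000 0.0000] k=[23 3 0 0]
t=9: x=[22.8000 3.1700 0.0300 0.0000] k=[21 6 0 0]
t=10: x=[20.8500 6.0900 0.0600 0.0000] k=[22 4 3 0]
t=11: x=[21.8200 4.1700 2.9800 0.0300] k=[21 3 1 0]
t=12: x=[20.8200 3.1600 1.0100 0.0100] k=[18 6 0 0]
t=13: x=[17.8800 6.0600 0.0600 0.0000] k=[18 5 0 0]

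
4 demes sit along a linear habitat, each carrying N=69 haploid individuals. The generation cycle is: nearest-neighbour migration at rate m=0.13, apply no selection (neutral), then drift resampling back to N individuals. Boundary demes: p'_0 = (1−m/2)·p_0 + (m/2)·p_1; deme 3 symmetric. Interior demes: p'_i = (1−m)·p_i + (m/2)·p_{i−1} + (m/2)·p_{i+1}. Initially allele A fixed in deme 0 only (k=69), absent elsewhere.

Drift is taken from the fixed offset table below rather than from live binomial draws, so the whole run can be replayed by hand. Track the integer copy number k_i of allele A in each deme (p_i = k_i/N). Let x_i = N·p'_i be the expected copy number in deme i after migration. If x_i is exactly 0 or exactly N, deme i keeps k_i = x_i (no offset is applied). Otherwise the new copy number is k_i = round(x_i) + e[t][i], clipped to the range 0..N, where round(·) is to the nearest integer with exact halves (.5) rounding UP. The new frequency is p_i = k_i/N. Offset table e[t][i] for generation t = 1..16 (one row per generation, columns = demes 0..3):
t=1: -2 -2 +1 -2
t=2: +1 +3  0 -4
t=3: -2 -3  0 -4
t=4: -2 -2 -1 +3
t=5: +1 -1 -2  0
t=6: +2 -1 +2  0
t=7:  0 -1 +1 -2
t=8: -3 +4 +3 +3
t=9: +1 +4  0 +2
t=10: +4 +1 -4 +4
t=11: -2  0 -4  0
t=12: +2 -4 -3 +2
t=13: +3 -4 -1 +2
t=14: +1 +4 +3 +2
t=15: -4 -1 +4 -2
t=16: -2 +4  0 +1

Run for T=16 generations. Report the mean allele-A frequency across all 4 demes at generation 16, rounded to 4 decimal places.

0.3152

t=0: k=[69 0 0 0]
t=1: x=[64.5150 4.4850 0.0000 0.0000] k=[63 2 0 0]
t=2: x=[59.0350 5.8350 0.1300 0.0000] k=[60 9 0 0]
t=3: x=[56.6850 11.7300 0.5850 0.0000] k=[55 9 1 0]
t=4: x=[52.0100 11.4700 1.4550 0.0650] k=[50 9 0 3]
t=5: x=[47.3350 11.0800 0.7800 2.8050] k=[48 10 0 3]
t=6: x=[45.5300 11.8200 0.8450 2.8050] k=[48 11 3 3]
t=7: x=[45.5950 12.8850 3.5200 3.0000] k=[46 12 5 1]
t=8: x=[43.7900 13.7550 5.1950 1.2600] k=[41 18 8 4]
t=9: x=[39.5050 18.8450 8.3900 4.2600] k=[41 23 8 6]
t=10: x=[39.8300 23.1950 8.8450 6.1300] k=[44 24 5 10]
t=11: x=[42.7000 24.0650 6.5600 9.6750] k=[41 24 3 10]
t=12: x=[39.8950 23.7400 4.8200 9.5450] k=[42 20 2 12]
t=13: x=[40.5700 20.2600 3.8200 11.3500] k=[44 16 3 13]
t=14: x=[42.1800 16.9750 4.4950 12.3500] k=[43 21 7 14]
t=15: x=[41.5700 21.5200 8.3650 13.5450] k=[38 21 12 12]
t=16: x=[36.8950 21.5200 12.5850 12.0000] k=[35 26 13 13]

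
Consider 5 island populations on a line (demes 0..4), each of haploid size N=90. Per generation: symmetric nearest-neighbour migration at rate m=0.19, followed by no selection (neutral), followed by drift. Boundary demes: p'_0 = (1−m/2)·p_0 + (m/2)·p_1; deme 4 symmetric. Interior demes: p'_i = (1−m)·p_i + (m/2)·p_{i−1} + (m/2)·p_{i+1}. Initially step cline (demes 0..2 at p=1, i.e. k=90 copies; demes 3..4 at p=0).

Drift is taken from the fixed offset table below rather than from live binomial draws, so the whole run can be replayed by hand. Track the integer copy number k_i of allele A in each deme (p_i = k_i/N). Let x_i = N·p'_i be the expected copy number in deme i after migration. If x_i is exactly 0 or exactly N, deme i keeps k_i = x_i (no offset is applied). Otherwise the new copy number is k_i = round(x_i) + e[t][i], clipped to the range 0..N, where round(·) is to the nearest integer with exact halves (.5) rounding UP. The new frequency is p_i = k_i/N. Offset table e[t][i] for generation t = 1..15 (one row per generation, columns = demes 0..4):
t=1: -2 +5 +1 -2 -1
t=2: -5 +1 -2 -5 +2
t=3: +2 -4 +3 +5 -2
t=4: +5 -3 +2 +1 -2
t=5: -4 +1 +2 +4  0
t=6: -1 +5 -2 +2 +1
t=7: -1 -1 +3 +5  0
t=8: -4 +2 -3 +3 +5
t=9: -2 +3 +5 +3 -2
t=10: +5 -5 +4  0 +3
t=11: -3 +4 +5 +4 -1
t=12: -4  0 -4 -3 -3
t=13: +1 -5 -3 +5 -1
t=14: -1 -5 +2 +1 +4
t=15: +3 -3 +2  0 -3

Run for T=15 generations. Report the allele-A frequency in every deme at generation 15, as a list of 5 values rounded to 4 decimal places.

t=0: k=[90 90 90 0 0]
t=1: x=[90.0000 90.0000 81.4500 8.5500 0.0000] k=[90 90 82 7 0]
t=2: x=[90.0000 89.2400 75.6350 13.4600 0.6650] k=[90 90 74 8 3]
t=3: x=[90.0000 88.4800 69.2500 13.7950 3.4750] k=[90 84 72 19 1]
t=4: x=[89.4300 83.4300 68.1050 22.3250 2.7100] k=[90 80 70 23 1]
t=5: x=[89.0500 80.0000 66.4850 25.3750 3.0900] k=[85 81 68 29 3]
t=6: x=[84.6200 80.1450 65.5300 30.2350 5.4700] k=[84 85 64 32 6]
t=7: x=[84.0950 82.9100 62.9550 32.5700 8.4700] k=[83 82 66 38 8]
t=8: x=[82.9050 80.5750 64.8600 37.8100 10.8500] k=[79 83 62 41 16]
t=9: x=[79.3800 80.6250 62.0000 40.6200 18.3750] k=[77 84 67 44 16]
t=10: x=[77.6650 81.7200 66.4300 43.5250 18.6600] k=[83 77 70 44 22]
t=11: x=[82.4300 76.9050 68.1950 44.3800 24.0900] k=[79 81 73 48 23]
t=12: x=[79.1900 80.0500 71.3850 48.0000 25.3750] k=[75 80 67 45 22]
t=13: x=[75.4750 78.2900 66.1450 44.9050 24.1850] k=[76 73 63 50 23]
t=14: x=[75.7150 72.3350 62.7150 48.6700 25.5650] k=[75 67 65 50 30]
t=15: x=[74.2400 67.5700 63.7650 49.5250 31.9000] k=[77 65 66 50 29]

[0.8556, 0.7222, 0.7333, 0.5556, 0.3222]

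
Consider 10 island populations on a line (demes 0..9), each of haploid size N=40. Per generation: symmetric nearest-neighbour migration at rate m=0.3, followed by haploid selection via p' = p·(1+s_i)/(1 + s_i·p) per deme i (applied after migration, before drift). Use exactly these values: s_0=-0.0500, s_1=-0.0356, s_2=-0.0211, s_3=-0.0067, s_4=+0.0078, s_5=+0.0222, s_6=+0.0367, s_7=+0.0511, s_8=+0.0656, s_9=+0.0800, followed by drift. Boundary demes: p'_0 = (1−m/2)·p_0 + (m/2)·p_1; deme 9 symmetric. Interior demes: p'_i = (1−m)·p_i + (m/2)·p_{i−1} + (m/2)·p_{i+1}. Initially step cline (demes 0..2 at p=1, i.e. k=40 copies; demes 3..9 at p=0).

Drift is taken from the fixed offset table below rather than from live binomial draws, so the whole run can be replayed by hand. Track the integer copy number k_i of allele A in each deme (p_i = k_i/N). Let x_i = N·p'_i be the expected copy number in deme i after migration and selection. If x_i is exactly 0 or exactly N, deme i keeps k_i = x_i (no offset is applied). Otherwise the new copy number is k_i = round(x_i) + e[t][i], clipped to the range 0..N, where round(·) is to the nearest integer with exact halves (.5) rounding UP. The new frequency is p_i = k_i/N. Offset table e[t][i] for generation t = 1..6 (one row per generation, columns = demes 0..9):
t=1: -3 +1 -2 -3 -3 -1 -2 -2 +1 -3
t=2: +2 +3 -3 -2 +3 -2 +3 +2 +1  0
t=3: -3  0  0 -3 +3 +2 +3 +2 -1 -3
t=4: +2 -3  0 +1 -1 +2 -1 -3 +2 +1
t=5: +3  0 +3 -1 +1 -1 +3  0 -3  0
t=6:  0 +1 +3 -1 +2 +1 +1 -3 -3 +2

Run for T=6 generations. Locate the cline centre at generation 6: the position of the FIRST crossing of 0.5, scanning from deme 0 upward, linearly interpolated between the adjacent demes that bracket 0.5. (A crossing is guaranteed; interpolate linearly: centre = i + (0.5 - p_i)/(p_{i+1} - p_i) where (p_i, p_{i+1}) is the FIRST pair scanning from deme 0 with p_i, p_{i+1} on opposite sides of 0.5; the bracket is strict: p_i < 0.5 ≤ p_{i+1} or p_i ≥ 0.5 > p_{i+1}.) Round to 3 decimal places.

t=0: k=[40 40 40 0 0 0 0 0 0 0]
t=1: x=[40.0000 40.0000 33.8904 5.9658 0.0000 0.0000 0.0000 0.0000 0.0000 0.0000] k=[40 40 32 3 0 0 0 0 0 0]
t=2: x=[40.0000 38.7571 28.6777 6.8617 0.4535 0.0000 0.0000 0.0000 0.0000 0.0000] k=[40 40 26 5 3 0 0 0 0 0]
t=3: x=[40.0000 37.8267 24.7493 7.8077 2.8706 0.4599 0.0000 0.0000 0.0000 0.0000] k=[40 38 25 5 6 2 0 0 0 0]
t=4: x=[39.6843 36.2280 23.7446 8.1065 5.2855 2.3481 0.3109 0.0000 0.0000 0.0000] k=[40 33 24 9 4 4 0 0 0 0]
t=5: x=[38.8963 32.4812 22.8915 10.4480 4.7826 3.4689 0.6217 0.0000 0.0000 0.0000] k=[40 32 26 9 6 2 4 0 0 0]
t=6: x=[38.7388 32.0721 24.1464 11.0462 5.8889 2.9596 3.2047 0.6302 0.0000 0.0000] k=[39 33 27 10 8 4 4 0 0 0]

2.412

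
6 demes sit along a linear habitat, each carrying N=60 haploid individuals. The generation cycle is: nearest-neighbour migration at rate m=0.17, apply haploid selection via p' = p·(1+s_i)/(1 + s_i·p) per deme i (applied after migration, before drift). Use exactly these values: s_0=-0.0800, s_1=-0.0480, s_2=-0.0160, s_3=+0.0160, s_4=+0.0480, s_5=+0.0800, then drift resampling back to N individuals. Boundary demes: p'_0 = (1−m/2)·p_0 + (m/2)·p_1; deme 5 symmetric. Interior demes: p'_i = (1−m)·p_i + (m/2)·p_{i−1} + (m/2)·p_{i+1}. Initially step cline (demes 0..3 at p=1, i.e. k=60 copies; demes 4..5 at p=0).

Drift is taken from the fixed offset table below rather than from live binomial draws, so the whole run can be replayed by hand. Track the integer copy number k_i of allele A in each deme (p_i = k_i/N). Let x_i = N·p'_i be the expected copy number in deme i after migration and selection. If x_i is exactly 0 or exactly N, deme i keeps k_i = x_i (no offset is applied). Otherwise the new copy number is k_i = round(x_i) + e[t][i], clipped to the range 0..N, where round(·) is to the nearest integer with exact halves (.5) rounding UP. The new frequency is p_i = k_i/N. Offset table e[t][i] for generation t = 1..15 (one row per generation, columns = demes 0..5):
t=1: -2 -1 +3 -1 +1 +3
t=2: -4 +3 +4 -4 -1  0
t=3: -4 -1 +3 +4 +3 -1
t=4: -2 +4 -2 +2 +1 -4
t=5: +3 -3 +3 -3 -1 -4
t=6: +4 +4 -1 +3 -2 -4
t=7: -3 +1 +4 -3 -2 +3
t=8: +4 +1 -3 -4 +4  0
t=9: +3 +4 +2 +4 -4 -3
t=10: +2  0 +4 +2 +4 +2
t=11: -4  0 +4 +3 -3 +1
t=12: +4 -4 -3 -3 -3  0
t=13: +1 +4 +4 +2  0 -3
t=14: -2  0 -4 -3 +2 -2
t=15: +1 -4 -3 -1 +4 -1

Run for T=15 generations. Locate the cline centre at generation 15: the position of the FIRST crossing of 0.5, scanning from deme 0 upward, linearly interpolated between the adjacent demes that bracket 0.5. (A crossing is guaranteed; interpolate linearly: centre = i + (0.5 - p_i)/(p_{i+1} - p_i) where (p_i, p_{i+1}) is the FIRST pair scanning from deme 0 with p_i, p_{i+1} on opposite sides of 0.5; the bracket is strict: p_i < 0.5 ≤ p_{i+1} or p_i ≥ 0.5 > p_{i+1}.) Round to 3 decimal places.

t=0: k=[60 60 60 60 0 0]
t=1: x=[60.0000 60.0000 60.0000 54.9736 5.3231 0.0000] k=[60 60 60 54 6 0]
t=2: x=[60.0000 60.0000 59.4818 50.5570 9.9532 0.5504] k=[60 60 60 47 9 1]
t=3: x=[60.0000 60.0000 58.8774 45.0539 11.9936 1.8103] k=[60 60 60 49 15 1]
t=4: x=[60.0000 60.0000 59.0500 47.2055 17.2709 2.3583] k=[60 60 57 49 18 0]
t=5: x=[60.0000 59.7322 56.5225 47.2055 19.7206 1.6490] k=[60 57 60 44 19 0]
t=6: x=[59.7229 57.3899 58.3595 43.4261 20.1323 1.7405] k=[60 60 57 46 18 0]
t=7: x=[60.0000 59.7322 56.2639 44.7364 19.4613 1.6490] k=[60 60 60 42 17 5]
t=8: x=[60.0000 60.0000 58.4458 41.6081 18.7031 6.4498] k=[60 60 55 38 23 6]
t=9: x=[60.0000 59.5537 53.8921 38.3900 23.4967 7.9616] k=[60 60 56 42 19 5]
t=10: x=[60.0000 59.6430 55.0776 41.4391 20.3913 6.6305] k=[60 60 59 43 24 9]
t=11: x=[60.0000 59.9107 57.6894 42.9395 25.0211 10.9470] k=[60 60 60 46 22 12]
t=12: x=[60.0000 60.0000 58.7910 45.3267 23.8605 13.6442] k=[60 60 56 42 21 14]
t=13: x=[60.0000 59.6430 55.0776 41.6081 22.8495 15.4617] k=[60 60 59 44 23 12]
t=14: x=[60.0000 59.9107 57.7757 43.6793 24.5268 13.7330] k=[60 60 54 41 27 12]
t=15: x=[60.0000 59.4645 53.3097 41.1210 27.6124 14.0876] k=[60 55 50 40 32 13]

4.105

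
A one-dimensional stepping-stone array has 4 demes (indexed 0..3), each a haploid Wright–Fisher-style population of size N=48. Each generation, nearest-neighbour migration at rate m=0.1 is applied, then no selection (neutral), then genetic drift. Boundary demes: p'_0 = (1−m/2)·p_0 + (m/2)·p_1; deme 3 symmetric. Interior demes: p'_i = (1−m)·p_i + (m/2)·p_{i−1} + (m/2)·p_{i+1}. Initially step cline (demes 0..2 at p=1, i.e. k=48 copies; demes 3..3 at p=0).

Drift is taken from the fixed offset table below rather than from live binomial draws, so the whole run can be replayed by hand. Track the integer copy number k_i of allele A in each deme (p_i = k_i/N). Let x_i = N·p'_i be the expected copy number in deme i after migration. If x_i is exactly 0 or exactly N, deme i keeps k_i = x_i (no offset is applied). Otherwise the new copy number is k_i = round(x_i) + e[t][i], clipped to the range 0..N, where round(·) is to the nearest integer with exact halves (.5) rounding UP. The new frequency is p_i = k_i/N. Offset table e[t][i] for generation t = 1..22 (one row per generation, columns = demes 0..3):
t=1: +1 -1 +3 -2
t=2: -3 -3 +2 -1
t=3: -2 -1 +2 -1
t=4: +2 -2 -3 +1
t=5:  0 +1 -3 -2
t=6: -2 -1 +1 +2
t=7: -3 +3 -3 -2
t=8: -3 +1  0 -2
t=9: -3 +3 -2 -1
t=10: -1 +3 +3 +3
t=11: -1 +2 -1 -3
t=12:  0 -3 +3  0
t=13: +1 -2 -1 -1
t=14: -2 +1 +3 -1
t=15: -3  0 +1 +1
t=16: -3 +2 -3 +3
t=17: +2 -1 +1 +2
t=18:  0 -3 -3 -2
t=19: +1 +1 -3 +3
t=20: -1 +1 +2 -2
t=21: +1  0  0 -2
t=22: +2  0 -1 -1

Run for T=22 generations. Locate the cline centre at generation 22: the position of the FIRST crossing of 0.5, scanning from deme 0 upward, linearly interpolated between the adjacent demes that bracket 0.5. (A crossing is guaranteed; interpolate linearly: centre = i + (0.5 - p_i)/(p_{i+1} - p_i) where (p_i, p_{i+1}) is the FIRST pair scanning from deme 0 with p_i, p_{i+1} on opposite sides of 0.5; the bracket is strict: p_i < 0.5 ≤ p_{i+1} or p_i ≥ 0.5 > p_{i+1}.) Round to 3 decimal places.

t=0: k=[48 48 48 0]
t=1: x=[48.0000 48.0000 45.6000 2.4000] k=[48 48 48 0]
t=2: x=[48.0000 48.0000 45.6000 2.4000] k=[48 48 48 1]
t=3: x=[48.0000 48.0000 45.6500 3.3500] k=[48 48 48 2]
t=4: x=[48.0000 48.0000 45.7000 4.3000] k=[48 48 43 5]
t=5: x=[48.0000 47.7500 41.3500 6.9000] k=[48 48 38 5]
t=6: x=[48.0000 47.5000 36.8500 6.6500] k=[48 47 38 9]
t=7: x=[47.9500 46.6000 37.0000 10.4500] k=[45 48 34 8]
t=8: x=[45.1500 47.1500 33.4000 9.3000] k=[42 48 33 7]
t=9: x=[42.3000 46.9500 32.4500 8.3000] k=[39 48 30 7]
t=10: x=[39.4500 46.6500 29.7500 8.1500] k=[38 48 33 11]
t=11: x=[38.5000 46.7500 32.6500 12.1000] k=[38 48 32 9]
t=12: x=[38.5000 46.7000 31.6500 10.1500] k=[39 44 35 10]
t=13: x=[39.2500 43.3000 34.2000 11.2500] k=[40 41 33 10]
t=14: x=[40.0500 40.5500 32.2500 11.1500] k=[38 42 35 10]
t=15: x=[38.2000 41.4500 34.1000 11.2500] k=[35 41 35 12]
t=16: x=[35.3000 40.4000 34.1500 13.1500] k=[32 42 31 16]
t=17: x=[32.5000 40.9500 30.8000 16.7500] k=[35 40 32 19]
t=18: x=[35.2500 39.3500 31.7500 19.6500] k=[35 36 29 18]
t=19: x=[35.0500 35.6000 28.8000 18.5500] k=[36 37 26 22]
t=20: x=[36.0500 36.4000 26.3500 22.2000] k=[35 37 28 20]
t=21: x=[35.1000 36.4500 28.0500 20.4000] k=[36 36 28 18]
t=22: x=[36.0000 35.6000 27.9000 18.5000] k=[38 36 27 18]

2.333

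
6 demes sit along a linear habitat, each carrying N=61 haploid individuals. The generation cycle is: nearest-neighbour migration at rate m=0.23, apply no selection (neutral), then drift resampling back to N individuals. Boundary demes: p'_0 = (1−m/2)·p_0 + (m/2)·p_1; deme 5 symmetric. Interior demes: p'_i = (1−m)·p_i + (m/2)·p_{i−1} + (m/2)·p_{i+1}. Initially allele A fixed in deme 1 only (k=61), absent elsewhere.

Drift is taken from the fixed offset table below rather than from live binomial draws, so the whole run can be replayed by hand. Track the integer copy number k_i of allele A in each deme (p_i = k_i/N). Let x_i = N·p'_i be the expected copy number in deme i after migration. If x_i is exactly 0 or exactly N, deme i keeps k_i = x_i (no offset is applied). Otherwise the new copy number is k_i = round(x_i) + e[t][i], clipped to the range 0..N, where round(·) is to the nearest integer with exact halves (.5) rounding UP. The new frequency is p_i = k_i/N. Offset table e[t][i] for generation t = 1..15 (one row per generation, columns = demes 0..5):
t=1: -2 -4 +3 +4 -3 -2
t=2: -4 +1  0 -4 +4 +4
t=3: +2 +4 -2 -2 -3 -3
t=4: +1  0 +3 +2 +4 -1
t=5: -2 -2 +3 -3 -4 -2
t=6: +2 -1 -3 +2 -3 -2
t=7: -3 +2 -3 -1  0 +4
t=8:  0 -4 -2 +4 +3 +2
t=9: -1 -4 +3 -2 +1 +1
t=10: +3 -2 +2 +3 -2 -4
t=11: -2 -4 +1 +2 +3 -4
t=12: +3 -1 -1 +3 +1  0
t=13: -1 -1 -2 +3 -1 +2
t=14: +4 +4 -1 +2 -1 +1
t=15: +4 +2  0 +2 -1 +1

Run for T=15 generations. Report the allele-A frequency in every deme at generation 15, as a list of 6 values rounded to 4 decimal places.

t=0: k=[0 61 0 0 0 0]
t=1: x=[7.0150 46.9700 7.0150 0.0000 0.0000 0.0000] k=[5 43 10 0 0 0]
t=2: x=[9.3700 34.8350 12.6450 1.1500 0.0000 0.0000] k=[5 36 13 0 0 0]
t=3: x=[8.5650 29.7900 14.1500 1.4950 0.0000 0.0000] k=[11 34 12 0 0 0]
t=4: x=[13.6450 28.8250 13.1500 1.3800 0.0000 0.0000] k=[15 29 16 3 0 0]
t=5: x=[16.6100 25.8950 16.0000 4.1500 0.3450 0.0000] k=[15 24 19 1 0 0]
t=6: x=[16.0350 22.3900 17.5050 2.9550 0.1150 0.0000] k=[18 21 15 5 0 0]
t=7: x=[18.3450 19.9650 14.5400 5.5750 0.5750 0.0000] k=[15 22 12 5 1 0]
t=8: x=[15.8050 20.0450 12.3450 5.3450 1.3450 0.1150] k=[16 16 10 9 4 2]
t=9: x=[16.0000 15.3100 10.5750 8.5400 4.3450 2.2300] k=[15 11 14 7 5 3]
t=10: x=[14.5400 11.8050 12.8500 7.5750 5.0000 3.2300] k=[18 10 15 11 3 0]
t=11: x=[17.0800 11.4950 13.9650 10.5400 3.5750 0.3450] k=[15 7 15 13 7 0]
t=12: x=[14.0800 8.8400 13.8500 12.5400 6.8850 0.8050] k=[17 8 13 16 8 1]
t=13: x=[15.9650 9.6100 12.7700 14.7350 8.1150 1.8050] k=[15 9 11 18 7 4]
t=14: x=[14.3100 9.9200 11.5750 15.9300 7.9200 4.3450] k=[18 14 11 18 7 5]
t=15: x=[17.5400 14.1150 12.1500 15.9300 8.0350 5.2300] k=[22 16 12 18 7 6]

[0.3607, 0.2623, 0.1967, 0.2951, 0.1148, 0.0984]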